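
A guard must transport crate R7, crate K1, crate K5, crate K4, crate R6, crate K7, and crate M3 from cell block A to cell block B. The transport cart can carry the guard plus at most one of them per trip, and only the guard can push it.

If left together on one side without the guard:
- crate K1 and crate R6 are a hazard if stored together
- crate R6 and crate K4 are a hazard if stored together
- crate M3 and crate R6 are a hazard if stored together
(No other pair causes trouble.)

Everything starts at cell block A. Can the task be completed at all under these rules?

No

Following every safe sequence of crossings from the start, the most of the 7 that can be at cell block B as the transport cart arrives there on crossings 1, 3, 5, 7, 9 is 1, 2, 3, 4, 5 respectively; the best ever achieved is 5 of 7.
From crossing 11 on, no configuration arises that was not already reachable earlier: only 72 distinct safe configurations (who is on which side, and where the transport cart is) can ever be reached, none of them has everyone across, and every continuation just revisits them. So no valid plan exists.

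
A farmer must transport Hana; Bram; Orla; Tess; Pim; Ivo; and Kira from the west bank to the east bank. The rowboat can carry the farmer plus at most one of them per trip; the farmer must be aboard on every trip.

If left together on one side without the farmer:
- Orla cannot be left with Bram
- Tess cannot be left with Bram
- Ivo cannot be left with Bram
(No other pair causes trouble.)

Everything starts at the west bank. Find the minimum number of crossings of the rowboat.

Following every safe sequence of crossings from the start, the most of the 7 that can be at the east bank as the rowboat arrives there on crossings 1, 3, 5, 7, 9 is 1, 2, 3, 4, 5 respectively; the best ever achieved is 5 of 7.
From crossing 11 on, no configuration arises that was not already reachable earlier: only 72 distinct safe configurations (who is on which side, and where the rowboat is) can ever be reached, none of them has everyone across, and every continuation just revisits them. So no valid plan exists.

impossible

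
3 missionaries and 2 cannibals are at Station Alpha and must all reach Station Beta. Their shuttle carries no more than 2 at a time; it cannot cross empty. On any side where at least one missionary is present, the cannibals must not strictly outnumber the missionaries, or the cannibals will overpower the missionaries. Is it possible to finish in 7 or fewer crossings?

Yes — this plan uses 7 crossings (≤ 7):
1. 2 cannibals → Station Beta.  (Station Alpha: 3M 0C; Station Beta: 0M 2C)
2. 1 cannibal ← Station Alpha.  (Station Alpha: 3M 1C; Station Beta: 0M 1C)
3. 2 missionaries → Station Beta.  (Station Alpha: 1M 1C; Station Beta: 2M 1C)
4. 1 missionary ← Station Alpha.  (Station Alpha: 2M 1C; Station Beta: 1M 1C)
5. 1 missionary and 1 cannibal → Station Beta.  (Station Alpha: 1M 0C; Station Beta: 2M 2C)
6. 1 cannibal ← Station Alpha.  (Station Alpha: 1M 1C; Station Beta: 2M 1C)
7. 1 missionary and 1 cannibal → Station Beta.  (Station Alpha: 0M 0C; Station Beta: 3M 2C)

Yes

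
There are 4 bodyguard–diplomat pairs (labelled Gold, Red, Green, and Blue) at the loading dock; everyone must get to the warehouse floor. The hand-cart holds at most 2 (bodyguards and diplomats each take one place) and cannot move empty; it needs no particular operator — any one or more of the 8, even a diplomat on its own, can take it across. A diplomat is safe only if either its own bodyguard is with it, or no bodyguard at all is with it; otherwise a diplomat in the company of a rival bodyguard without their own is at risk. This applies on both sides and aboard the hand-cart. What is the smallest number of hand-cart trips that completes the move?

impossible

Following every safe sequence of crossings from the start, the most of the 8 that can be at the warehouse floor as the hand-cart arrives there on crossings 1, 3, 5 is 2, 3, 4 respectively; the best ever achieved is 4 of 8.
From crossing 7 on, no configuration arises that was not already reachable earlier: only 44 distinct safe configurations (who is on which side, and where the hand-cart is) can ever be reached, none of them has everyone across, and every continuation just revisits them. So no valid plan exists.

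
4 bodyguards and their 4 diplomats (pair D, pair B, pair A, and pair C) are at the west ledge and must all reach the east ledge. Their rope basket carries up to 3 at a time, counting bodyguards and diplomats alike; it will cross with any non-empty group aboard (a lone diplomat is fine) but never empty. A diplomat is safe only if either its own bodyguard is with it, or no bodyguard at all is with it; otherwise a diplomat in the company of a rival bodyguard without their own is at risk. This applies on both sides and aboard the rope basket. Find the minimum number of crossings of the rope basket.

Counting alone: each trip to the east ledge takes at most 3 across and each return brings at least 1 back, so after t trips out (and t−1 returns) at most 3t − (t−1) of the 8 are across; that first reaches 8 at t = 4, so at least 7 crossings are needed.
The safety rule pushes this higher. Following every safe sequence of crossings, the most of the 8 that can be at the east ledge as the rope basket arrives there on crossing 7 is 7 — never all 8.
So no plan with fewer than 9 crossings exists, and this one achieves 9:
1. bodyguard D and diplomat D cross → the east ledge.
2. bodyguard D crosses ← the west ledge.
3. bodyguard B, bodyguard D, and diplomat B cross → the east ledge.
4. bodyguard D and diplomat D cross ← the west ledge.
5. bodyguard A, bodyguard C, and bodyguard D cross → the east ledge.
6. diplomat B crosses ← the west ledge.
7. diplomat B and diplomat D cross → the east ledge.
8. diplomat D crosses ← the west ledge.
9. diplomat A, diplomat C, and diplomat D cross → the east ledge.

9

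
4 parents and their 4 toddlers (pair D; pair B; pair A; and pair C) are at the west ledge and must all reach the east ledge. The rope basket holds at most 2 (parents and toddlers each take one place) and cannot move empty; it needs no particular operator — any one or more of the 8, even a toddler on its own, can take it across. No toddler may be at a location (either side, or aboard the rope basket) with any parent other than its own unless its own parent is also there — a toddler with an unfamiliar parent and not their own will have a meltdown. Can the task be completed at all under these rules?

No

Following every safe sequence of crossings from the start, the most of the 8 that can be at the east ledge as the rope basket arrives there on crossings 1, 3, 5 is 2, 3, 4 respectively; the best ever achieved is 4 of 8.
From crossing 7 on, no configuration arises that was not already reachable earlier: only 44 distinct safe configurations (who is on which side, and where the rope basket is) can ever be reached, none of them has everyone across, and every continuation just revisits them. So no valid plan exists.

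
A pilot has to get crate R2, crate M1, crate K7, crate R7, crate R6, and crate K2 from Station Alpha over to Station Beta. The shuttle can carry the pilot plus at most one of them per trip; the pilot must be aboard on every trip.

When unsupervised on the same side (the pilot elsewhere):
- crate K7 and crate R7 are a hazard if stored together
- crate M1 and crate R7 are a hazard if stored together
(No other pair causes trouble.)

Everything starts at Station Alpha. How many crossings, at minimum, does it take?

Counting alone: the pilot can take at most 1 across per trip to Station Beta, so moving all 6 needs at least 6 loaded trips out, with a return between consecutive ones — at least 11 crossings.
The safety rule pushes this higher. Following every safe sequence of crossings, the most of the 6 that can be at Station Beta as the shuttle arrives there on crossing 11 is 5 — never all 6.
So no plan with fewer than 13 crossings exists, and this one achieves 13:
1. Pilot goes to Station Beta with crate R7.  [Station Alpha: crate K2, crate K7, crate M1, crate R2, crate R6 | Station Beta: crate R7]
2. Pilot goes back to Station Alpha alone.  [Station Alpha: crate K2, crate K7, crate M1, crate R2, crate R6 | Station Beta: crate R7]
3. Pilot goes to Station Beta with crate R2.  [Station Alpha: crate K2, crate K7, crate M1, crate R6 | Station Beta: crate R2, crate R7]
4. Pilot goes back to Station Alpha alone.  [Station Alpha: crate K2, crate K7, crate M1, crate R6 | Station Beta: crate R2, crate R7]
5. Pilot goes to Station Beta with crate M1.  [Station Alpha: crate K2, crate K7, crate R6 | Station Beta: crate M1, crate R2, crate R7]
6. Pilot goes back to Station Alpha with crate R7.  [Station Alpha: crate K2, crate K7, crate R6, crate R7 | Station Beta: crate M1, crate R2]
7. Pilot goes to Station Beta with crate K7.  [Station Alpha: crate K2, crate R6, crate R7 | Station Beta: crate K7, crate M1, crate R2]
8. Pilot goes back to Station Alpha alone.  [Station Alpha: crate K2, crate R6, crate R7 | Station Beta: crate K7, crate M1, crate R2]
9. Pilot goes to Station Beta with crate R6.  [Station Alpha: crate K2, crate R7 | Station Beta: crate K7, crate M1, crate R2, crate R6]
10. Pilot goes back to Station Alpha alone.  [Station Alpha: crate K2, crate R7 | Station Beta: crate K7, crate M1, crate R2, crate R6]
11. Pilot goes to Station Beta with crate K2.  [Station Alpha: crate R7 | Station Beta: crate K2, crate K7, crate M1, crate R2, crate R6]
12. Pilot goes back to Station Alpha alone.  [Station Alpha: crate R7 | Station Beta: crate K2, crate K7, crate M1, crate R2, crate R6]
13. Pilot goes to Station Beta with crate R7.  [Station Alpha: — | Station Beta: crate K2, crate K7, crate M1, crate R2, crate R6, crate R7]

13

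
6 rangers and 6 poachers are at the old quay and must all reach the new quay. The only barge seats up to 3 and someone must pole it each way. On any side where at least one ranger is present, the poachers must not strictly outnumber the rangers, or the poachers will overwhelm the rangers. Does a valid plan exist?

Following every safe sequence of crossings from the start, the most of the 12 that can be at the new quay as the barge arrives there on crossings 1, 3, 5 is 3, 5, 6 respectively; the best ever achieved is 6 of 12.
From crossing 7 on, no configuration arises that was not already reachable earlier: only 17 distinct safe configurations (who is on which side, and where the barge is) can ever be reached, none of them has everyone across, and every continuation just revisits them. They are: 0 rangers + 0 poachers across (barge back at the start); 0 rangers + 1 poacher across (barge there); 0 rangers + 1 poacher across (barge back at the start); 0 rangers + 2 poachers across (barge there); 0 rangers + 2 poachers across (barge back at the start); 0 rangers + 3 poachers across (barge there); 0 rangers + 3 poachers across (barge back at the start); 0 rangers + 4 poachers across (barge there); 0 rangers + 4 poachers across (barge back at the start); 0 rangers + 5 poachers across (barge there); 0 rangers + 5 poachers across (barge back at the start); 0 rangers + 6 poachers across (barge there); 1 ranger + 1 poacher across (barge there); 1 ranger + 1 poacher across (barge back at the start); 2 rangers + 2 poachers across (barge there); 2 rangers + 2 poachers across (barge back at the start); 3 rangers + 3 poachers across (barge there). So no valid plan exists.

No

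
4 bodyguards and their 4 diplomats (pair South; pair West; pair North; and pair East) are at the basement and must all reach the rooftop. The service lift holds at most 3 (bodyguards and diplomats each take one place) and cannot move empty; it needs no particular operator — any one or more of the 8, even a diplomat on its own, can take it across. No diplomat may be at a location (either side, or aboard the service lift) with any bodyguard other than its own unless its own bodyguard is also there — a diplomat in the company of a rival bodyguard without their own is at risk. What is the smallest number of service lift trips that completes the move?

9

Counting alone: each trip to the rooftop takes at most 3 across and each return brings at least 1 back, so after t trips out (and t−1 returns) at most 3t − (t−1) of the 8 are across; that first reaches 8 at t = 4, so at least 7 crossings are needed.
The safety rule pushes this higher. Following every safe sequence of crossings, the most of the 8 that can be at the rooftop as the service lift arrives there on crossing 7 is 7 — never all 8.
So no plan with fewer than 9 crossings exists, and this one achieves 9:
1. bodyguard South and diplomat South cross → the rooftop.
2. bodyguard South crosses ← the basement.
3. bodyguard South, bodyguard West, and diplomat West cross → the rooftop.
4. bodyguard South and diplomat South cross ← the basement.
5. bodyguard East, bodyguard North, and bodyguard South cross → the rooftop.
6. diplomat West crosses ← the basement.
7. diplomat South and diplomat West cross → the rooftop.
8. diplomat South crosses ← the basement.
9. diplomat East, diplomat North, and diplomat South cross → the rooftop.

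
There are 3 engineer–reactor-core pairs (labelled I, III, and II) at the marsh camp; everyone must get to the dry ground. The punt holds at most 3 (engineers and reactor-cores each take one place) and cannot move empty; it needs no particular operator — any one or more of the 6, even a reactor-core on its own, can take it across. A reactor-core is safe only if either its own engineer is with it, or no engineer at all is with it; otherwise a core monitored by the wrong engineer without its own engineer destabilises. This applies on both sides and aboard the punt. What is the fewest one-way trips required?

5

Counting alone: each trip to the dry ground takes at most 3 across and each return brings at least 1 back, so after t trips out (and t−1 returns) at most 3t − (t−1) of the 6 are across; that first reaches 6 at t = 3, so at least 5 crossings are needed.
The plan below uses exactly 5 crossings, so it is optimal:
1. engineer I and reactor-core I cross → the dry ground.
2. engineer I crosses ← the marsh camp.
3. engineer I, engineer II, and engineer III cross → the dry ground.
4. reactor-core I crosses ← the marsh camp.
5. reactor-core I, reactor-core II, and reactor-core III cross → the dry ground.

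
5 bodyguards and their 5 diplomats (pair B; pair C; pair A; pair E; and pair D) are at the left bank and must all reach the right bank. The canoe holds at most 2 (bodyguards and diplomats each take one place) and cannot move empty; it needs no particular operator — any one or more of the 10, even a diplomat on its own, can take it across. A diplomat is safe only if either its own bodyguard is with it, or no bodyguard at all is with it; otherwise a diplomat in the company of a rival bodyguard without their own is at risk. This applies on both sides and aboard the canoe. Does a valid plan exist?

Following every safe sequence of crossings from the start, the most of the 10 that can be at the right bank as the canoe arrives there on crossings 1, 3, 5, 7 is 2, 3, 4, 5 respectively; the best ever achieved is 5 of 10.
From crossing 9 on, no configuration arises that was not already reachable earlier: only 82 distinct safe configurations (who is on which side, and where the canoe is) can ever be reached, none of them has everyone across, and every continuation just revisits them. So no valid plan exists.

No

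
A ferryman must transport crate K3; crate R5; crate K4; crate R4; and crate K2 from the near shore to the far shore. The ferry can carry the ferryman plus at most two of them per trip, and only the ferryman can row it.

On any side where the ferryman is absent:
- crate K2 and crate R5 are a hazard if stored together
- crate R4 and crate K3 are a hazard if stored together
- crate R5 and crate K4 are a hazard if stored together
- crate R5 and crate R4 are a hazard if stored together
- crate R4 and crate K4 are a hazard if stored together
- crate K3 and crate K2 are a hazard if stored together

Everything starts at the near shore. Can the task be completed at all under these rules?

Whatever the first load, the items left behind include a forbidden pair without the ferryman. No opening move is safe, so no plan exists.

No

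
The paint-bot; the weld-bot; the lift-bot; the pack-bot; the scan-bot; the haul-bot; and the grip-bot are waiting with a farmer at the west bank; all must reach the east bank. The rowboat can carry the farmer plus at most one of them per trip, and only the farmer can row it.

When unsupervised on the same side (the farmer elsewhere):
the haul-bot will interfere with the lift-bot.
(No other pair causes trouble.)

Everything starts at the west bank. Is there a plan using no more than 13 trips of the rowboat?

Yes — this plan uses 13 crossings (≤ 13):
1. Farmer goes to the east bank with the lift-bot.
2. Farmer goes back to the west bank alone.
3. Farmer goes to the east bank with the paint-bot.
4. Farmer goes back to the west bank alone.
5. Farmer goes to the east bank with the weld-bot.
6. Farmer goes back to the west bank alone.
7. Farmer goes to the east bank with the pack-bot.
8. Farmer goes back to the west bank alone.
9. Farmer goes to the east bank with the scan-bot.
10. Farmer goes back to the west bank alone.
11. Farmer goes to the east bank with the grip-bot.
12. Farmer goes back to the west bank alone.
13. Farmer goes to the east bank with the haul-bot.

Yes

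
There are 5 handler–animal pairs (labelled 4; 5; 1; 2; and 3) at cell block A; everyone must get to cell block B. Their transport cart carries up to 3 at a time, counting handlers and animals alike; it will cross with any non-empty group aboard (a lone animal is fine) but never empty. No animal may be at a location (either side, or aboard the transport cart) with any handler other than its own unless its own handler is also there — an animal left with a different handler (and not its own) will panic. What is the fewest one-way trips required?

11

Counting alone: each trip to cell block B takes at most 3 across and each return brings at least 1 back, so after t trips out (and t−1 returns) at most 3t − (t−1) of the 10 are across; that first reaches 10 at t = 5, so at least 9 crossings are needed.
The safety rule pushes this higher. Following every safe sequence of crossings, the most of the 10 that can be at cell block B as the transport cart arrives there on crossing 9 is 9 — never all 10.
So no plan with fewer than 11 crossings exists, and this one achieves 11:
1. animal 4 and handler 4 cross → cell block B.
2. handler 4 crosses ← cell block A.
3. animal 1, animal 2, and animal 5 cross → cell block B.
4. animal 4 crosses ← cell block A.
5. handler 1, handler 2, and handler 5 cross → cell block B.
6. animal 5 and handler 5 cross ← cell block A.
7. handler 3, handler 4, and handler 5 cross → cell block B.
8. animal 1 crosses ← cell block A.
9. animal 4 and animal 5 cross → cell block B.
10. animal 4 crosses ← cell block A.
11. animal 1, animal 3, and animal 4 cross → cell block B.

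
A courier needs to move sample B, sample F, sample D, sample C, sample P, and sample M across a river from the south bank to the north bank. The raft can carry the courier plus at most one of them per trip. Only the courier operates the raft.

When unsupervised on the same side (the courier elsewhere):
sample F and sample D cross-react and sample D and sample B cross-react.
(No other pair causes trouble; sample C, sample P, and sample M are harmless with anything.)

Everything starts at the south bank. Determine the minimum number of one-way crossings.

Counting alone: the courier can take at most 1 across per trip to the north bank, so moving all 6 needs at least 6 loaded trips out, with a return between consecutive ones — at least 11 crossings.
The safety rule pushes this higher. Following every safe sequence of crossings, the most of the 6 that can be at the north bank as the raft arrives there on crossing 11 is 5 — never all 6.
So no plan with fewer than 13 crossings exists, and this one achieves 13:
1. Courier goes to the north bank with sample D.
2. Courier goes back to the south bank alone.
3. Courier goes to the north bank with sample B.
4. Courier goes back to the south bank with sample D.
5. Courier goes to the north bank with sample F.
6. Courier goes back to the south bank alone.
7. Courier goes to the north bank with sample C.
8. Courier goes back to the south bank alone.
9. Courier goes to the north bank with sample P.
10. Courier goes back to the south bank alone.
11. Courier goes to the north bank with sample M.
12. Courier goes back to the south bank alone.
13. Courier goes to the north bank with sample D.

13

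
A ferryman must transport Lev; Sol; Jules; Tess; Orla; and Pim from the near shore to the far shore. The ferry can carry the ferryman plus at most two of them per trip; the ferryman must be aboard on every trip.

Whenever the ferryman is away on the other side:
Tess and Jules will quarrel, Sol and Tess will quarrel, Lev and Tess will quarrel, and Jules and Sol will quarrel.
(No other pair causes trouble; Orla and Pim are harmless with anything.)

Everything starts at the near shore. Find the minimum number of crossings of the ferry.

Counting alone: the ferryman can take at most 2 across per trip to the far shore, so moving all 6 needs at least 3 loaded trips out, with a return between consecutive ones — at least 5 crossings.
The safety rule pushes this higher. Following every safe sequence of crossings, the most of the 6 that can be at the far shore as the ferry arrives there on crossings 5, 7 is 4, 5 respectively — never all 6.
So no plan with fewer than 9 crossings exists, and this one achieves 9:
1. Ferryman goes to the far shore with Sol and Tess.  [the near shore: Jules, Lev, Orla, Pim | the far shore: Sol, Tess]
2. Ferryman goes back to the near shore with Sol.  [the near shore: Jules, Lev, Orla, Pim, Sol | the far shore: Tess]
3. Ferryman goes to the far shore with Lev and Sol.  [the near shore: Jules, Orla, Pim | the far shore: Lev, Sol, Tess]
4. Ferryman goes back to the near shore with Tess.  [the near shore: Jules, Orla, Pim, Tess | the far shore: Lev, Sol]
5. Ferryman goes to the far shore with Jules and Orla.  [the near shore: Pim, Tess | the far shore: Jules, Lev, Orla, Sol]
6. Ferryman goes back to the near shore with Sol.  [the near shore: Pim, Sol, Tess | the far shore: Jules, Lev, Orla]
7. Ferryman goes to the far shore with Pim and Sol.  [the near shore: Tess | the far shore: Jules, Lev, Orla, Pim, Sol]
8. Ferryman goes back to the near shore with Sol.  [the near shore: Sol, Tess | the far shore: Jules, Lev, Orla, Pim]
9. Ferryman goes to the far shore with Sol and Tess.  [the near shore: — | the far shore: Jules, Lev, Orla, Pim, Sol, Tess]

9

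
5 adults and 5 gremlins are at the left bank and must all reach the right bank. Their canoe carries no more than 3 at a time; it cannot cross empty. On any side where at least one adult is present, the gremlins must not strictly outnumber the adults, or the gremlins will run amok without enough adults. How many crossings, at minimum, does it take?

Counting alone: each trip to the right bank takes at most 3 across and each return brings at least 1 back, so after t trips out (and t−1 returns) at most 3t − (t−1) of the 10 are across; that first reaches 10 at t = 5, so at least 9 crossings are needed.
The safety rule pushes this higher. Following every safe sequence of crossings, the most of the 10 that can be at the right bank as the canoe arrives there on crossing 9 is 9 — never all 10.
So no plan with fewer than 11 crossings exists, and this one achieves 11:
1. 2 gremlins → the right bank.  (the left bank: 5A 3G; the right bank: 0A 2G)
2. 1 gremlin ← the left bank.  (the left bank: 5A 4G; the right bank: 0A 1G)
3. 3 gremlins → the right bank.  (the left bank: 5A 1G; the right bank: 0A 4G)
4. 1 gremlin ← the left bank.  (the left bank: 5A 2G; the right bank: 0A 3G)
5. 3 adults → the right bank.  (the left bank: 2A 2G; the right bank: 3A 3G)
6. 1 adult and 1 gremlin ← the left bank.  (the left bank: 3A 3G; the right bank: 2A 2G)
7. 3 adults → the right bank.  (the left bank: 0A 3G; the right bank: 5A 2G)
8. 1 gremlin ← the left bank.  (the left bank: 0A 4G; the right bank: 5A 1G)
9. 2 gremlins → the right bank.  (the left bank: 0A 2G; the right bank: 5A 3G)
10. 1 gremlin ← the left bank.  (the left bank: 0A 3G; the right bank: 5A 2G)
11. 3 gremlins → the right bank.  (the left bank: 0A 0G; the right bank: 5A 5G)

11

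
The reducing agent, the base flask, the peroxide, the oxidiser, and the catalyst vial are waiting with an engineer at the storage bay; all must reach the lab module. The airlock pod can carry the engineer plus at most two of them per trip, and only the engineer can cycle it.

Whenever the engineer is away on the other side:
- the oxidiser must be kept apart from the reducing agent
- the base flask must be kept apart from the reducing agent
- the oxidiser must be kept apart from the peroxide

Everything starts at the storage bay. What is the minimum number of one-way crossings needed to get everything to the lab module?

5

Counting alone: the engineer can take at most 2 across per trip to the lab module, so moving all 5 needs at least 3 loaded trips out, with a return between consecutive ones — at least 5 crossings.
The plan below uses exactly 5 crossings, so it is optimal:
1. Engineer goes to the lab module with the peroxide and the reducing agent.  [the storage bay: the base flask, the catalyst vial, the oxidiser | the lab module: the peroxide, the reducing agent]
2. Engineer goes back to the storage bay alone.  [the storage bay: the base flask, the catalyst vial, the oxidiser | the lab module: the peroxide, the reducing agent]
3. Engineer goes to the lab module with the catalyst vial.  [the storage bay: the base flask, the oxidiser | the lab module: the catalyst vial, the peroxide, the reducing agent]
4. Engineer goes back to the storage bay alone.  [the storage bay: the base flask, the oxidiser | the lab module: the catalyst vial, the peroxide, the reducing agent]
5. Engineer goes to the lab module with the base flask and the oxidiser.  [the storage bay: — | the lab module: the base flask, the catalyst vial, the oxidiser, the peroxide, the reducing agent]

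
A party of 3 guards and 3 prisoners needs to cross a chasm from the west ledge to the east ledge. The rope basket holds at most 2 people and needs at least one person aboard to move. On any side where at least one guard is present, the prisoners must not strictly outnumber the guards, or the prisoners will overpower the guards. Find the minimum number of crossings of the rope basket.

Counting alone: each trip to the east ledge takes at most 2 across and each return brings at least 1 back, so after t trips out (and t−1 returns) at most 2t − (t−1) of the 6 are across; that first reaches 6 at t = 5, so at least 9 crossings are needed.
The safety rule pushes this higher. Following every safe sequence of crossings, the most of the 6 that can be at the east ledge as the rope basket arrives there on crossing 9 is 5 — never all 6.
So no plan with fewer than 11 crossings exists, and this one achieves 11:
1. 2 prisoners → the east ledge.  (the west ledge: 3G 1P; the east ledge: 0G 2P)
2. 1 prisoner ← the west ledge.  (the west ledge: 3G 2P; the east ledge: 0G 1P)
3. 2 prisoners → the east ledge.  (the west ledge: 3G 0P; the east ledge: 0G 3P)
4. 1 prisoner ← the west ledge.  (the west ledge: 3G 1P; the east ledge: 0G 2P)
5. 2 guards → the east ledge.  (the west ledge: 1G 1P; the east ledge: 2G 2P)
6. 1 guard and 1 prisoner ← the west ledge.  (the west ledge: 2G 2P; the east ledge: 1G 1P)
7. 2 guards → the east ledge.  (the west ledge: 0G 2P; the east ledge: 3G 1P)
8. 1 prisoner ← the west ledge.  (the west ledge: 0G 3P; the east ledge: 3G 0P)
9. 2 prisoners → the east ledge.  (the west ledge: 0G 1P; the east ledge: 3G 2P)
10. 1 prisoner ← the west ledge.  (the west ledge: 0G 2P; the east ledge: 3G 1P)
11. 2 prisoners → the east ledge.  (the west ledge: 0G 0P; the east ledge: 3G 3P)

11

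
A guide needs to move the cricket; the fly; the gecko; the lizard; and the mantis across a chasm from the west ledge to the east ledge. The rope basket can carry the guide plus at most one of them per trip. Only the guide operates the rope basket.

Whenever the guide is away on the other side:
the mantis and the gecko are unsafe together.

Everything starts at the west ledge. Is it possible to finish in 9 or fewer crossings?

Yes

Yes — this plan uses 9 crossings (≤ 9):
1. Guide goes to the east ledge with the gecko.
2. Guide goes back to the west ledge alone.
3. Guide goes to the east ledge with the cricket.
4. Guide goes back to the west ledge alone.
5. Guide goes to the east ledge with the fly.
6. Guide goes back to the west ledge alone.
7. Guide goes to the east ledge with the lizard.
8. Guide goes back to the west ledge alone.
9. Guide goes to the east ledge with the mantis.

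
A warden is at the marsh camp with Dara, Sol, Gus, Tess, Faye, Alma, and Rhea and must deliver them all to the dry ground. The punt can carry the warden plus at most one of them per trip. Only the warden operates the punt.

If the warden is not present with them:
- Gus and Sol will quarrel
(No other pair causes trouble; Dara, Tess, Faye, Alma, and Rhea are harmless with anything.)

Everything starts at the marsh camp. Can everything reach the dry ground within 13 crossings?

Yes — this plan uses 13 crossings (≤ 13):
1. Warden goes to the dry ground with Sol.
2. Warden goes back to the marsh camp alone.
3. Warden goes to the dry ground with Dara.
4. Warden goes back to the marsh camp alone.
5. Warden goes to the dry ground with Tess.
6. Warden goes back to the marsh camp alone.
7. Warden goes to the dry ground with Faye.
8. Warden goes back to the marsh camp alone.
9. Warden goes to the dry ground with Alma.
10. Warden goes back to the marsh camp alone.
11. Warden goes to the dry ground with Rhea.
12. Warden goes back to the marsh camp alone.
13. Warden goes to the dry ground with Gus.

Yes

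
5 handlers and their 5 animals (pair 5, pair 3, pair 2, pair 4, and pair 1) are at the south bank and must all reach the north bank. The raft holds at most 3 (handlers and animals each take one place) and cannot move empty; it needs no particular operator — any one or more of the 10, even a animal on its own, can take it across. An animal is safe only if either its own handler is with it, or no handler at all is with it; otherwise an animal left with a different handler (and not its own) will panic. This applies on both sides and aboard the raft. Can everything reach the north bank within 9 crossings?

No

Counting alone: each trip to the north bank takes at most 3 across and each return brings at least 1 back, so after t trips out (and t−1 returns) at most 3t − (t−1) of the 10 are across; that first reaches 10 at t = 5, so at least 9 crossings are needed.
The safety rule pushes this higher. Following every safe sequence of crossings, the most of the 10 that can be at the north bank as the raft arrives there on crossing 9 is 9 — never all 10.
So the move cannot be finished within 9 crossings. (The shortest complete plan takes 11:)
1. animal 5 and handler 5 cross → the north bank.
2. handler 5 crosses ← the south bank.
3. animal 2, animal 3, and animal 4 cross → the north bank.
4. animal 5 crosses ← the south bank.
5. handler 2, handler 3, and handler 4 cross → the north bank.
6. animal 3 and handler 3 cross ← the south bank.
7. handler 1, handler 3, and handler 5 cross → the north bank.
8. animal 2 crosses ← the south bank.
9. animal 3 and animal 5 cross → the north bank.
10. animal 5 crosses ← the south bank.
11. animal 1, animal 2, and animal 5 cross → the north bank.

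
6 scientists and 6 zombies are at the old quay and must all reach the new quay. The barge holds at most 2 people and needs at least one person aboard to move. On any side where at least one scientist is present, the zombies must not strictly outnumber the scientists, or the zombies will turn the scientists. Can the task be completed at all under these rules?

No

Following every safe sequence of crossings from the start, the most of the 12 that can be at the new quay as the barge arrives there on crossings 1, 3, 5, 7, 9 is 2, 3, 4, 5, 6 respectively; the best ever achieved is 6 of 12.
From crossing 11 on, no configuration arises that was not already reachable earlier: only 15 distinct safe configurations (who is on which side, and where the barge is) can ever be reached, none of them has everyone across, and every continuation just revisits them. They are: 0 scientists + 0 zombies across (barge back at the start); 0 scientists + 1 zombie across (barge there); 0 scientists + 1 zombie across (barge back at the start); 0 scientists + 2 zombies across (barge there); 0 scientists + 2 zombies across (barge back at the start); 0 scientists + 3 zombies across (barge there); 0 scientists + 3 zombies across (barge back at the start); 0 scientists + 4 zombies across (barge there); 0 scientists + 4 zombies across (barge back at the start); 0 scientists + 5 zombies across (barge there); 0 scientists + 5 zombies across (barge back at the start); 0 scientists + 6 zombies across (barge there); 1 scientist + 1 zombie across (barge there); 1 scientist + 1 zombie across (barge back at the start); 2 scientists + 2 zombies across (barge there). So no valid plan exists.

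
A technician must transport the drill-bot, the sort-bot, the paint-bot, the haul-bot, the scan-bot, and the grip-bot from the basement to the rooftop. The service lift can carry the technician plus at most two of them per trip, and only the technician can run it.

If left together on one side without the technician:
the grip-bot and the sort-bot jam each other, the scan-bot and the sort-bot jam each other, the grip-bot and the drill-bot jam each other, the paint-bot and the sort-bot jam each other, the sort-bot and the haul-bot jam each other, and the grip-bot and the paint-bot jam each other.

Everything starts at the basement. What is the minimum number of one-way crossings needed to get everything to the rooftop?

Counting alone: the technician can take at most 2 across per trip to the rooftop, so moving all 6 needs at least 3 loaded trips out, with a return between consecutive ones — at least 5 crossings.
The safety rule pushes this higher. Following every safe sequence of crossings, the most of the 6 that can be at the rooftop as the service lift arrives there on crossings 5, 7 is 4, 5 respectively — never all 6.
So no plan with fewer than 9 crossings exists, and this one achieves 9:
1. Technician goes to the rooftop with the grip-bot and the sort-bot.  [the basement: the drill-bot, the haul-bot, the paint-bot, the scan-bot | the rooftop: the grip-bot, the sort-bot]
2. Technician goes back to the basement with the sort-bot.  [the basement: the drill-bot, the haul-bot, the paint-bot, the scan-bot, the sort-bot | the rooftop: the grip-bot]
3. Technician goes to the rooftop with the drill-bot and the sort-bot.  [the basement: the haul-bot, the paint-bot, the scan-bot | the rooftop: the drill-bot, the grip-bot, the sort-bot]
4. Technician goes back to the basement with the grip-bot.  [the basement: the grip-bot, the haul-bot, the paint-bot, the scan-bot | the rooftop: the drill-bot, the sort-bot]
5. Technician goes to the rooftop with the haul-bot and the paint-bot.  [the basement: the grip-bot, the scan-bot | the rooftop: the drill-bot, the haul-bot, the paint-bot, the sort-bot]
6. Technician goes back to the basement with the sort-bot.  [the basement: the grip-bot, the scan-bot, the sort-bot | the rooftop: the drill-bot, the haul-bot, the paint-bot]
7. Technician goes to the rooftop with the scan-bot and the sort-bot.  [the basement: the grip-bot | the rooftop: the drill-bot, the haul-bot, the paint-bot, the scan-bot, the sort-bot]
8. Technician goes back to the basement with the sort-bot.  [the basement: the grip-bot, the sort-bot | the rooftop: the drill-bot, the haul-bot, the paint-bot, the scan-bot]
9. Technician goes to the rooftop with the grip-bot and the sort-bot.  [the basement: — | the rooftop: the drill-bot, the grip-bot, the haul-bot, the paint-bot, the scan-bot, the sort-bot]

9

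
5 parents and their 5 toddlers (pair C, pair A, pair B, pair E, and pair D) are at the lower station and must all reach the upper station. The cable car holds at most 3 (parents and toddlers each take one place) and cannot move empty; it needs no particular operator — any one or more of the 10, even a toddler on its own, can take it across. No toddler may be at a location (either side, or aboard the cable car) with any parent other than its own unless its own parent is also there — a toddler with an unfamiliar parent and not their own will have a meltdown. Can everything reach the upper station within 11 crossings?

Yes — this plan uses 11 crossings (≤ 11):
1. parent C and toddler C cross → the upper station.
2. parent C crosses ← the lower station.
3. toddler A, toddler B, and toddler E cross → the upper station.
4. toddler C crosses ← the lower station.
5. parent A, parent B, and parent E cross → the upper station.
6. parent A and toddler A cross ← the lower station.
7. parent A, parent C, and parent D cross → the upper station.
8. toddler B crosses ← the lower station.
9. toddler A and toddler C cross → the upper station.
10. toddler C crosses ← the lower station.
11. toddler B, toddler C, and toddler D cross → the upper station.

Yes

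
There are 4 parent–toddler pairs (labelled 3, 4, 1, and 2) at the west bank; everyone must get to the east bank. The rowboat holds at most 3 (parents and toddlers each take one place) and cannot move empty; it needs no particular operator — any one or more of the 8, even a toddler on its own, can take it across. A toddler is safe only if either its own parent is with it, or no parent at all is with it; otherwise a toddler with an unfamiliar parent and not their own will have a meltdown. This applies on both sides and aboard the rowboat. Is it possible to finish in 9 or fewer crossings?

Yes

Yes — this plan uses 9 crossings (≤ 9):
1. parent 3 and toddler 3 cross → the east bank.
2. parent 3 crosses ← the west bank.
3. parent 3, parent 4, and toddler 4 cross → the east bank.
4. parent 3 and toddler 3 cross ← the west bank.
5. parent 1, parent 2, and parent 3 cross → the east bank.
6. toddler 4 crosses ← the west bank.
7. toddler 3 and toddler 4 cross → the east bank.
8. toddler 3 crosses ← the west bank.
9. toddler 1, toddler 2, and toddler 3 cross → the east bank.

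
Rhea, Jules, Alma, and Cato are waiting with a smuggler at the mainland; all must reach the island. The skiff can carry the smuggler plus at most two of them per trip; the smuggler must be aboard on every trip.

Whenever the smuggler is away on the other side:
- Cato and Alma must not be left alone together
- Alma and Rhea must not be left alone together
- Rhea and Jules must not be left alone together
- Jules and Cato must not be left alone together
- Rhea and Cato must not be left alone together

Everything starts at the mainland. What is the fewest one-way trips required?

5

Counting alone: the smuggler can take at most 2 across per trip to the island, so moving all 4 needs at least 2 loaded trips out, with a return between consecutive ones — at least 3 crossings.
The safety rule pushes this higher. Following every safe sequence of crossings, the most of the 4 that can be at the island as the skiff arrives there on crossing 3 is 3 — never all 4.
So no plan with fewer than 5 crossings exists, and this one achieves 5:
1. Smuggler goes to the island with Cato and Rhea.
2. Smuggler goes back to the mainland with Rhea.
3. Smuggler goes to the island with Alma and Jules.
4. Smuggler goes back to the mainland with Cato.
5. Smuggler goes to the island with Cato and Rhea.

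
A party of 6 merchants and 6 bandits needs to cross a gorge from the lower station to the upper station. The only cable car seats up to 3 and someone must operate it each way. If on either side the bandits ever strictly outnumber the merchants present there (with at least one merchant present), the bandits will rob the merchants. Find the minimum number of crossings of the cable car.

Following every safe sequence of crossings from the start, the most of the 12 that can be at the upper station as the cable car arrives there on crossings 1, 3, 5 is 3, 5, 6 respectively; the best ever achieved is 6 of 12.
From crossing 7 on, no configuration arises that was not already reachable earlier: only 17 distinct safe configurations (who is on which side, and where the cable car is) can ever be reached, none of them has everyone across, and every continuation just revisits them. They are: 0 merchants + 0 bandits across (cable car back at the start); 0 merchants + 1 bandit across (cable car there); 0 merchants + 1 bandit across (cable car back at the start); 0 merchants + 2 bandits across (cable car there); 0 merchants + 2 bandits across (cable car back at the start); 0 merchants + 3 bandits across (cable car there); 0 merchants + 3 bandits across (cable car back at the start); 0 merchants + 4 bandits across (cable car there); 0 merchants + 4 bandits across (cable car back at the start); 0 merchants + 5 bandits across (cable car there); 0 merchants + 5 bandits across (cable car back at the start); 0 merchants + 6 bandits across (cable car there); 1 merchant + 1 bandit across (cable car there); 1 merchant + 1 bandit across (cable car back at the start); 2 merchants + 2 bandits across (cable car there); 2 merchants + 2 bandits across (cable car back at the start); 3 merchants + 3 bandits across (cable car there). So no valid plan exists.

impossible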